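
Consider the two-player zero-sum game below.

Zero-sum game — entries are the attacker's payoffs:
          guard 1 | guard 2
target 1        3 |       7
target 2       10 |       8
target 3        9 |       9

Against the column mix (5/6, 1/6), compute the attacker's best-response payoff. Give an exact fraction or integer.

29/3

target 1: (3)·(5/6) + (7)·(1/6) = 11/3.
target 2: (10)·(5/6) + (8)·(1/6) = 29/3.
target 3: (9)·(5/6) + (9)·(1/6) = 9.
The best pure response is target 2 with expected payoff 29/3.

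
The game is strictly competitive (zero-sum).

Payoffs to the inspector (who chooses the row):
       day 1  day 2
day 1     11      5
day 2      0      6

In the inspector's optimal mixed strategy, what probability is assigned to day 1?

1/2

Row minima are 5 and 0, so the inspector's maximin is 5; column maxima are 11 and 6, so the inspectee's minimax is 6. These differ, so the equilibrium is in mixed strategies.
Let the inspector play day 1 with probability p. The inspectee is indifferent when 11p = 5p + 6(1−p), giving p = 1/2.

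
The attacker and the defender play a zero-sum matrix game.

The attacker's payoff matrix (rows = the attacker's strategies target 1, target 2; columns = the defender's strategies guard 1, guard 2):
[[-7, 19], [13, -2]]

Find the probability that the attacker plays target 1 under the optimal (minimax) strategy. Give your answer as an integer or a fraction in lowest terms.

15/41

Row minima are -7 and -2, so the attacker's maximin is -2; column maxima are 13 and 19, so the defender's minimax is 13. These differ, so the equilibrium is in mixed strategies.
Let the attacker play target 1 with probability p. The defender is indifferent when −7p + 13(1−p) = 19p − 2(1−p), giving p = 15/41.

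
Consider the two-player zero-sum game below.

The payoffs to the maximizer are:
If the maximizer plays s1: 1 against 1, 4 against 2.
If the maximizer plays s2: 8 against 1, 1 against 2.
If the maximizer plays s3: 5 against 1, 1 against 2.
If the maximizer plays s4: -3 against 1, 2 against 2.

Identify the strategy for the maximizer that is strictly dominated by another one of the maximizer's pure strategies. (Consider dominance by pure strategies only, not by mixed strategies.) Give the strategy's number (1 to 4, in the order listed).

Compare s4 with s1: 1 > -3, 4 > 2.
So s1 strictly dominates s4 for the maximizer; s4 is strictly dominated.

4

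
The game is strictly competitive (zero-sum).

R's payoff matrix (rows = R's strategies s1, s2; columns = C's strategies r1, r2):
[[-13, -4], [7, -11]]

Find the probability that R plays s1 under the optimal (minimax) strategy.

Row minima are -13 and -11, so R's maximin is -11; column maxima are 7 and -4, so C's minimax is -4. These differ, so the equilibrium is in mixed strategies.
Let R play s1 with probability p. C is indifferent when −13p + 7(1−p) = −4p − 11(1−p), giving p = 2/3.

2/3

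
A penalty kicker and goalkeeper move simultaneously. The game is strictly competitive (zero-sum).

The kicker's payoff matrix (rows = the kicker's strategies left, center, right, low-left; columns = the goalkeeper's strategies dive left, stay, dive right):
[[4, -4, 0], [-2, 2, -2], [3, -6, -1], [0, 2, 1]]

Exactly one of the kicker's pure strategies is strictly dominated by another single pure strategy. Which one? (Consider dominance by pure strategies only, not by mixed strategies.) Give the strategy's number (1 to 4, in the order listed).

Compare right with left: 4 > 3, -4 > -6, 0 > -1.
So left strictly dominates right for the kicker; right is strictly dominated.

3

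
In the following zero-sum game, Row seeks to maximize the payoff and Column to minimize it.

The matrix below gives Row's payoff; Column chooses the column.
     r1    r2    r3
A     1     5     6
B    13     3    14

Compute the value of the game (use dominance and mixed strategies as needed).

Column r3 is strictly dominated by r1 for Column (it gives Row more in every row).
The remaining 2×2 game on (A, B) × (r1, r2) has no saddle point. Let Row play A with probability p; indifference gives p + 13(1−p) = 5p + 3(1−p), so p = 5/7.
Similarly Column's optimal q on r1 is 1/7, and the value is 1·(1/7) + (5)·(6/7) = 31/7.

31/7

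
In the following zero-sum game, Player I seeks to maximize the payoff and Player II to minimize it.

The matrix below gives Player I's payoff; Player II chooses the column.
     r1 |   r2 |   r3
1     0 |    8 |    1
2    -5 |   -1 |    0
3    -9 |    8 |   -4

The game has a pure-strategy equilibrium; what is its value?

Row minima: 0, -5, -9 → Player I's maximin is 0.
Column maxima: 0, 8, 1 → Player II's minimax is 0.
They coincide at (1, r1), so the value is 0.

0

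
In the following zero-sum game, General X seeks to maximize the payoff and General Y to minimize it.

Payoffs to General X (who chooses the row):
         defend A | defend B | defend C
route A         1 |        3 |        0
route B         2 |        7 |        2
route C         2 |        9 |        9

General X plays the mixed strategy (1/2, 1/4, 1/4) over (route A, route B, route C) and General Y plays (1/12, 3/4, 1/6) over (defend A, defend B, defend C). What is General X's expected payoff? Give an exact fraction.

Against (1/12, 3/4, 1/6), each row's expected payoff is route A: 7/3; route B: 23/4; route C: 101/12.
Taking the (1/2, 1/4, 1/4)-weighted average: (1/2)·(7/3) + (1/4)·(23/4) + (1/4)·(101/12) = 113/24.

113/24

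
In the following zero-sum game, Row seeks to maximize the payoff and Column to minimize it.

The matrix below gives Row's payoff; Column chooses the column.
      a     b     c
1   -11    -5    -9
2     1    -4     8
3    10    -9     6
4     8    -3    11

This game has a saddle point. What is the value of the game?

Row minima: -11, -4, -9, -3 → Row's maximin is -3.
Column maxima: 10, -3, 11 → Column's minimax is -3.
They coincide at (4, b), so the value is -3.

-3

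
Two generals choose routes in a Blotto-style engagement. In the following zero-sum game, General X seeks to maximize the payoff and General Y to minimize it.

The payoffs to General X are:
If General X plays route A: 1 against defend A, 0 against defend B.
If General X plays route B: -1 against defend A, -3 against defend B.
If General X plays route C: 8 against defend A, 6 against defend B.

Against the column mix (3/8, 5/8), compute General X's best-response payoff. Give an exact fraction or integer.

route A: (1)·(3/8) + (0)·(5/8) = 3/8.
route B: (-1)·(3/8) + (-3)·(5/8) = -9/4.
route C: (8)·(3/8) + (6)·(5/8) = 27/4.
The best pure response is route C with expected payoff 27/4.

27/4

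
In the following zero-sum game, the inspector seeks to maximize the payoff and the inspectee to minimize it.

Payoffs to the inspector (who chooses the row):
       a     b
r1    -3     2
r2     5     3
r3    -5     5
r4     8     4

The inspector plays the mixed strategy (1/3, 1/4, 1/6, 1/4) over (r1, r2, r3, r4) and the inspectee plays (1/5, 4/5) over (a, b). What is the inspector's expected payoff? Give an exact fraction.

173/60

Against (1/5, 4/5), each row's expected payoff is r1: 1; r2: 17/5; r3: 3; r4: 24/5.
Taking the (1/3, 1/4, 1/6, 1/4)-weighted average: (1/3)·(1) + (1/4)·(17/5) + (1/6)·(3) + (1/4)·(24/5) = 173/60.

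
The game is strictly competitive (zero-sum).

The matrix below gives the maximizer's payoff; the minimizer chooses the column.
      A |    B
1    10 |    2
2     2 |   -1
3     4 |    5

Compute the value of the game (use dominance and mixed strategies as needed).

14/3

Row 2 is strictly dominated by row 3, so the maximizer never plays it.
The remaining 2×2 game on (1, 3) × (A, B) has no saddle point. Let the maximizer play 1 with probability p; indifference gives 10p + 4(1−p) = 2p + 5(1−p), so p = 1/9.
Similarly the minimizer's optimal q on A is 1/3, and the value is 10·(1/3) + (2)·(2/3) = 14/3.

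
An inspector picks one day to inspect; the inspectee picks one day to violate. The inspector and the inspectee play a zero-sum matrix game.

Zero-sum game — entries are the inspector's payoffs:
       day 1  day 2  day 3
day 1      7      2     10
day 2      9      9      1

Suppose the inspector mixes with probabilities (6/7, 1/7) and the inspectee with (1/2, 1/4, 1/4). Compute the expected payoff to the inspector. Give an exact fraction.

46/7

Against (1/2, 1/4, 1/4), each row's expected payoff is day 1: 13/2; day 2: 7.
Taking the (6/7, 1/7)-weighted average: (6/7)·(13/2) + (1/7)·(7) = 46/7.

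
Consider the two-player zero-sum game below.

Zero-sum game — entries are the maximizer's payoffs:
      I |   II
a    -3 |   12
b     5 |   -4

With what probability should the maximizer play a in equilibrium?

Row minima are -3 and -4, so the maximizer's maximin is -3; column maxima are 5 and 12, so the minimizer's minimax is 5. These differ, so the equilibrium is in mixed strategies.
Let the maximizer play a with probability p. The minimizer is indifferent when −3p + 5(1−p) = 12p − 4(1−p), giving p = 3/8.

3/8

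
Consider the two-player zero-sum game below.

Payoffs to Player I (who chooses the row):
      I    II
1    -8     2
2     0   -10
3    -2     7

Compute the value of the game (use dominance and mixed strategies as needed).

-20/19

Row 1 is strictly dominated by row 3, so Player I never plays it.
The remaining 2×2 game on (2, 3) × (I, II) has no saddle point. Let Player I play 2 with probability p; indifference gives −2(1−p) = −10p + 7(1−p), so p = 9/19.
Similarly Player II's optimal q on I is 17/19, and the value is 0·(17/19) + (-10)·(2/19) = -20/19.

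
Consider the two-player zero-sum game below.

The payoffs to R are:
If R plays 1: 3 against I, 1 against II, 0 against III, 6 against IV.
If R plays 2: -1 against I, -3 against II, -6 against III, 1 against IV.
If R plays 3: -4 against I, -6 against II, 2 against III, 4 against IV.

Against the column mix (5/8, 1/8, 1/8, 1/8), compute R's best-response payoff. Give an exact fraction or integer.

11/4

1: (3)·(5/8) + (1)·(1/8) + (0)·(1/8) + (6)·(1/8) = 11/4.
2: (-1)·(5/8) + (-3)·(1/8) + (-6)·(1/8) + (1)·(1/8) = -13/8.
3: (-4)·(5/8) + (-6)·(1/8) + (2)·(1/8) + (4)·(1/8) = -5/2.
The best pure response is 1 with expected payoff 11/4.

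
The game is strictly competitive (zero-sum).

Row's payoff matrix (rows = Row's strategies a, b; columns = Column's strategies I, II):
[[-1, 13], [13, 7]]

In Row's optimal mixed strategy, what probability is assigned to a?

3/10

Row minima are -1 and 7, so Row's maximin is 7; column maxima are 13 and 13, so Column's minimax is 13. These differ, so the equilibrium is in mixed strategies.
Let Row play a with probability p. Column is indifferent when −p + 13(1−p) = 13p + 7(1−p), giving p = 3/10.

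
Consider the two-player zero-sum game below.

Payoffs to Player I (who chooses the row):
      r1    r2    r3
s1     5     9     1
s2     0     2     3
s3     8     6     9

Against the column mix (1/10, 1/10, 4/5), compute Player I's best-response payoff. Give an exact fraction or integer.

s1: (5)·(1/10) + (9)·(1/10) + (1)·(4/5) = 11/5.
s2: (0)·(1/10) + (2)·(1/10) + (3)·(4/5) = 13/5.
s3: (8)·(1/10) + (6)·(1/10) + (9)·(4/5) = 43/5.
The best pure response is s3 with expected payoff 43/5.

43/5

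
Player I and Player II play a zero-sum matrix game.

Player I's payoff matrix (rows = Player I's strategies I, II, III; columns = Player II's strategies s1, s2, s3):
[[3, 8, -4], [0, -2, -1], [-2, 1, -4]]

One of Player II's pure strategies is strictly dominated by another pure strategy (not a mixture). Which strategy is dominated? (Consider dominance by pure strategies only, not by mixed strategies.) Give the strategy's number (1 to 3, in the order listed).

Player II prefers columns that give Player I less. Compare s1 with s3: -4 < 3, -1 < 0, -4 < -2.
So s3 strictly dominates s1 for Player II; s1 is strictly dominated.

1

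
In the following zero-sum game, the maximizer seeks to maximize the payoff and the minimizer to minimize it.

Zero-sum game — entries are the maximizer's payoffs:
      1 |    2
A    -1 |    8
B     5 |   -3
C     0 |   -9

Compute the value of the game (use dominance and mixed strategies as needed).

Row C is strictly dominated by row B, so the maximizer never plays it.
The remaining 2×2 game on (A, B) × (1, 2) has no saddle point. Let the maximizer play A with probability p; indifference gives −p + 5(1−p) = 8p − 3(1−p), so p = 8/17.
Similarly the minimizer's optimal q on 1 is 11/17, and the value is -1·(11/17) + (8)·(6/17) = 37/17.

37/17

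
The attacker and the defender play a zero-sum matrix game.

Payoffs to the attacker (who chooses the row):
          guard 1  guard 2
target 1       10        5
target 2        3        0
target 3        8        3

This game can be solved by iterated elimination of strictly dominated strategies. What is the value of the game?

Row target 2 is strictly dominated by row target 1 (10>3, 5>0); eliminate target 2.
Row target 3 is strictly dominated by row target 1 (10>8, 5>3); eliminate target 3.
Column guard 1 is strictly dominated by guard 2 for the defender (5<10); eliminate guard 1.
Only (target 1, guard 2) remains, with payoff 5.

5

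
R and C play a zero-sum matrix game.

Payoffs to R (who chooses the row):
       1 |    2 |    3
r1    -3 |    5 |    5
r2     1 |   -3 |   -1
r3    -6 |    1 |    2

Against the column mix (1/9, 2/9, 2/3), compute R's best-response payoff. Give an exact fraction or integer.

37/9

r1: (-3)·(1/9) + (5)·(2/9) + (5)·(2/3) = 37/9.
r2: (1)·(1/9) + (-3)·(2/9) + (-1)·(2/3) = -11/9.
r3: (-6)·(1/9) + (1)·(2/9) + (2)·(2/3) = 8/9.
The best pure response is r1 with expected payoff 37/9.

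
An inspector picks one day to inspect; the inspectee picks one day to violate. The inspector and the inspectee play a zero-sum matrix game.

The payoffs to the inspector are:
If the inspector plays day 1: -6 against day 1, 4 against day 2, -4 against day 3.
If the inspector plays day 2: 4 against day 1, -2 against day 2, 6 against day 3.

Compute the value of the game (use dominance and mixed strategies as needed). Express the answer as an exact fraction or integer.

Column day 3 is strictly dominated by day 1 for the inspectee (it gives the inspector more in every row).
The remaining 2×2 game on (day 1, day 2) × (day 1, day 2) has no saddle point. Let the inspector play day 1 with probability p; indifference gives −6p + 4(1−p) = 4p − 2(1−p), so p = 3/8.
Similarly the inspectee's optimal q on day 1 is 3/8, and the value is -6·(3/8) + (4)·(5/8) = 1/4.

1/4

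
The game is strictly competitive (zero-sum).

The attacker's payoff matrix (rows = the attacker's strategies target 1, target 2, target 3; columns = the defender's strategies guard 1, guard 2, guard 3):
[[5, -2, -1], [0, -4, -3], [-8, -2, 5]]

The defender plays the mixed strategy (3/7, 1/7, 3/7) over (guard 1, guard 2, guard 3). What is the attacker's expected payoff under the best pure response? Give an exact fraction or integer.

10/7

target 1: (5)·(3/7) + (-2)·(1/7) + (-1)·(3/7) = 10/7.
target 2: (0)·(3/7) + (-4)·(1/7) + (-3)·(3/7) = -13/7.
target 3: (-8)·(3/7) + (-2)·(1/7) + (5)·(3/7) = -11/7.
The best pure response is target 1 with expected payoff 10/7.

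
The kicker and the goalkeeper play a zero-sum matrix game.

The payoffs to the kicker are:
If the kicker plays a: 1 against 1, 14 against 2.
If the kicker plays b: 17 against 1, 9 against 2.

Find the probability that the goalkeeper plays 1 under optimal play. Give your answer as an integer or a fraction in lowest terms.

5/21

Row minima are 1 and 9, so the kicker's maximin is 9; column maxima are 17 and 14, so the goalkeeper's minimax is 14. These differ, so the equilibrium is in mixed strategies.
Let the goalkeeper play 1 with probability q. The kicker is indifferent when q + 14(1−q) = 17q + 9(1−q), giving q = 5/21.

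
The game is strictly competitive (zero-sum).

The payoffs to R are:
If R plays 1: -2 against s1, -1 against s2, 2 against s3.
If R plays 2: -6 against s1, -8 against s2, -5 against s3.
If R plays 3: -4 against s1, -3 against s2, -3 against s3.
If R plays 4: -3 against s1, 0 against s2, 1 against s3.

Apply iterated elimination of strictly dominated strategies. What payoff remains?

Row 3 is strictly dominated by row 1 (-2>-4, -1>-3, 2>-3); eliminate 3.
Column s3 is strictly dominated by s1 for C (-2<2, -6<-5, -3<1); eliminate s3.
Row 2 is strictly dominated by row 1 (-2>-6, -1>-8); eliminate 2.
Column s2 is strictly dominated by s1 for C (-2<-1, -3<0); eliminate s2.
Row 4 is strictly dominated by row 1 (-2>-3); eliminate 4.
Only (1, s1) remains, with payoff -2.

-2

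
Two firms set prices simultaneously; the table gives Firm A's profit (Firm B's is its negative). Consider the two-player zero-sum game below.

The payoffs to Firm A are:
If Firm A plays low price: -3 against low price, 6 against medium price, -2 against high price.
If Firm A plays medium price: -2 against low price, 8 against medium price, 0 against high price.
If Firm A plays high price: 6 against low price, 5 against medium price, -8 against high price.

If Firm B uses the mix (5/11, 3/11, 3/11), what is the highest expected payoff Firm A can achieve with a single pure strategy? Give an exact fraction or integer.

21/11

low price: (-3)·(5/11) + (6)·(3/11) + (-2)·(3/11) = -3/11.
medium price: (-2)·(5/11) + (8)·(3/11) + (0)·(3/11) = 14/11.
high price: (6)·(5/11) + (5)·(3/11) + (-8)·(3/11) = 21/11.
The best pure response is high price with expected payoff 21/11.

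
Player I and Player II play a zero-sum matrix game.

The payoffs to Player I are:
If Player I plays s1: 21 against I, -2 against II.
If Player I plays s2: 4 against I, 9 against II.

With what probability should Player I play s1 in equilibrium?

Row minima are -2 and 4, so Player I's maximin is 4; column maxima are 21 and 9, so Player II's minimax is 9. These differ, so the equilibrium is in mixed strategies.
Let Player I play s1 with probability p. Player II is indifferent when 21p + 4(1−p) = −2p + 9(1−p), giving p = 5/28.

5/28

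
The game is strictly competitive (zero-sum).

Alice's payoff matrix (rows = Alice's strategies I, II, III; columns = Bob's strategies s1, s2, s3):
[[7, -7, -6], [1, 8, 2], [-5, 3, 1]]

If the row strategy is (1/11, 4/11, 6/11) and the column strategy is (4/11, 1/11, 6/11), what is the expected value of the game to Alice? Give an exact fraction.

15/121

Against (4/11, 1/11, 6/11), each row's expected payoff is I: -15/11; II: 24/11; III: -1.
Taking the (1/11, 4/11, 6/11)-weighted average: (1/11)·(-15/11) + (4/11)·(24/11) + (6/11)·(-1) = 15/121.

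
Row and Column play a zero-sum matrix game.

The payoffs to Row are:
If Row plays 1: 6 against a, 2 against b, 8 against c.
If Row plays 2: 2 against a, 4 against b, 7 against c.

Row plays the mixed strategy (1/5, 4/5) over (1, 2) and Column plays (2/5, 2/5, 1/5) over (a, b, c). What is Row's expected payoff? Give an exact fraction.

Against (2/5, 2/5, 1/5), each row's expected payoff is 1: 24/5; 2: 19/5.
Taking the (1/5, 4/5)-weighted average: (1/5)·(24/5) + (4/5)·(19/5) = 4.

4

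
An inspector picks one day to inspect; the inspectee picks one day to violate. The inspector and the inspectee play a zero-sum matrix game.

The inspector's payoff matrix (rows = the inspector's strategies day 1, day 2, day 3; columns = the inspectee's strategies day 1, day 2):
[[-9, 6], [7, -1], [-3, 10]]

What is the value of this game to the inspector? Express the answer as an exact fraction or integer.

Row day 1 is strictly dominated by row day 3, so the inspector never plays it.
The remaining 2×2 game on (day 2, day 3) × (day 1, day 2) has no saddle point. Let the inspector play day 2 with probability p; indifference gives 7p − 3(1−p) = −p + 10(1−p), so p = 13/21.
Similarly the inspectee's optimal q on day 1 is 11/21, and the value is 7·(11/21) + (-1)·(10/21) = 67/21.

67/21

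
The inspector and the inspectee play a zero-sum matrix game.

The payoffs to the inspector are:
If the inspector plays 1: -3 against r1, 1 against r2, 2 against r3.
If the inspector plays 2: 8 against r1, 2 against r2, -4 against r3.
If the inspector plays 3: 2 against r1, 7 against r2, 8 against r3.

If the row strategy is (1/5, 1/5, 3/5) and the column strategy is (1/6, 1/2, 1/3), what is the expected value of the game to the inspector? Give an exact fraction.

127/30

Against (1/6, 1/2, 1/3), each row's expected payoff is 1: 2/3; 2: 1; 3: 13/2.
Taking the (1/5, 1/5, 3/5)-weighted average: (1/5)·(2/3) + (1/5)·(1) + (3/5)·(13/2) = 127/30.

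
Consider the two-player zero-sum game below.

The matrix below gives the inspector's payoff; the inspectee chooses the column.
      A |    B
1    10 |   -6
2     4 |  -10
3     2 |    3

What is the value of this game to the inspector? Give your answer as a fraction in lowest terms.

Row 2 is strictly dominated by row 1, so the inspector never plays it.
The remaining 2×2 game on (1, 3) × (A, B) has no saddle point. Let the inspector play 1 with probability p; indifference gives 10p + 2(1−p) = −6p + 3(1−p), so p = 1/17.
Similarly the inspectee's optimal q on A is 9/17, and the value is 10·(9/17) + (-6)·(8/17) = 42/17.

42/17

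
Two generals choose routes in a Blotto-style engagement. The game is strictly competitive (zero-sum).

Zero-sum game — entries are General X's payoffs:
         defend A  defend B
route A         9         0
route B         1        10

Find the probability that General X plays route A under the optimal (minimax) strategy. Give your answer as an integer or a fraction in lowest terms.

1/2

Row minima are 0 and 1, so General X's maximin is 1; column maxima are 9 and 10, so General Y's minimax is 9. These differ, so the equilibrium is in mixed strategies.
Let General X play route A with probability p. General Y is indifferent when 9p + (1−p) = 10(1−p), giving p = 1/2.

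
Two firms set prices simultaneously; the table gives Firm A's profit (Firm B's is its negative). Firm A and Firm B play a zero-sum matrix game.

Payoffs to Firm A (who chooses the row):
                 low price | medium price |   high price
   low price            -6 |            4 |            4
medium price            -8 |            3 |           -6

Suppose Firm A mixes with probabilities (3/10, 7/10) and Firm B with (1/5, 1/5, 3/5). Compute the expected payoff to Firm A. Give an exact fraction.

-131/50

Against (1/5, 1/5, 3/5), each row's expected payoff is low price: 2; medium price: -23/5.
Taking the (3/10, 7/10)-weighted average: (3/10)·(2) + (7/10)·(-23/5) = -131/50.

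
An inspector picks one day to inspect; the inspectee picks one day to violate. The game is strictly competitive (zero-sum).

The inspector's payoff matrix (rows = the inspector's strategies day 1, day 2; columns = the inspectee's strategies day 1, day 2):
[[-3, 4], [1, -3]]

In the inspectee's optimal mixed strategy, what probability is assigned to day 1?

Row minima are -3 and -3, so the inspector's maximin is -3; column maxima are 1 and 4, so the inspectee's minimax is 1. These differ, so the equilibrium is in mixed strategies.
Let the inspectee play day 1 with probability q. The inspector is indifferent when −3q + 4(1−q) = q − 3(1−q), giving q = 7/11.

7/11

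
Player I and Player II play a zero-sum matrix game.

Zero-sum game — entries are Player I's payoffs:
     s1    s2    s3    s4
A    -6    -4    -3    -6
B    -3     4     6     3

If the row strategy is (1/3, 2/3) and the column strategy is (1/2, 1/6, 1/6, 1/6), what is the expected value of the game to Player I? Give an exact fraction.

-23/18

Against (1/2, 1/6, 1/6, 1/6), each row's expected payoff is A: -31/6; B: 2/3.
Taking the (1/3, 2/3)-weighted average: (1/3)·(-31/6) + (2/3)·(2/3) = -23/18.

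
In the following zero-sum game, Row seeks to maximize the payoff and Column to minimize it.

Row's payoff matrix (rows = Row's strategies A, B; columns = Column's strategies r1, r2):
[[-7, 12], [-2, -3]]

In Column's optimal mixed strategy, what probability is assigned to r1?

Row minima are -7 and -3, so Row's maximin is -3; column maxima are -2 and 12, so Column's minimax is -2. These differ, so the equilibrium is in mixed strategies.
Let Column play r1 with probability q. Row is indifferent when −7q + 12(1−q) = −2q − 3(1−q), giving q = 3/4.

3/4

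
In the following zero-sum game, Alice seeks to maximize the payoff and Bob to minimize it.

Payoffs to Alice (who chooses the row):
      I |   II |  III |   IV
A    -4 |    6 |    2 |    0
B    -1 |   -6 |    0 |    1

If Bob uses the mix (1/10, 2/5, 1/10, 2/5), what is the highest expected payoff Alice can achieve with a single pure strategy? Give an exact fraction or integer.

A: (-4)·(1/10) + (6)·(2/5) + (2)·(1/10) + (0)·(2/5) = 11/5.
B: (-1)·(1/10) + (-6)·(2/5) + (0)·(1/10) + (1)·(2/5) = -21/10.
The best pure response is A with expected payoff 11/5.

11/5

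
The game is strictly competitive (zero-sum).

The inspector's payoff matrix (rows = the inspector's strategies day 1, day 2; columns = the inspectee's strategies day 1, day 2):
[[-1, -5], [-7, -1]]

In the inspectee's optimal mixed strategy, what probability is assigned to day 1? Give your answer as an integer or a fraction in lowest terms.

Row minima are -5 and -7, so the inspector's maximin is -5; column maxima are -1 and -1, so the inspectee's minimax is -1. These differ, so the equilibrium is in mixed strategies.
Let the inspectee play day 1 with probability q. The inspector is indifferent when −q − 5(1−q) = −7q − (1−q), giving q = 2/5.

2/5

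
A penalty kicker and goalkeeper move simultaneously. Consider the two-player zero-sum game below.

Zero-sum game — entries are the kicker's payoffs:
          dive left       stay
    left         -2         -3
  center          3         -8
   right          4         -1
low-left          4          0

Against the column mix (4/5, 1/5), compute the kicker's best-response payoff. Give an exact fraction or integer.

left: (-2)·(4/5) + (-3)·(1/5) = -11/5.
center: (3)·(4/5) + (-8)·(1/5) = 4/5.
right: (4)·(4/5) + (-1)·(1/5) = 3.
low-left: (4)·(4/5) + (0)·(1/5) = 16/5.
The best pure response is low-left with expected payoff 16/5.

16/5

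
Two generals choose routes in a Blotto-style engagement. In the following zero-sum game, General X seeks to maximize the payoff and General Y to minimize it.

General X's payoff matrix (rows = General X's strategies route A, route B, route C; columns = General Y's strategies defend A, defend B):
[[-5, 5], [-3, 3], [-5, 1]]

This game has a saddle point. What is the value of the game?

Row minima: -5, -3, -5 → General X's maximin is -3.
Column maxima: -3, 5 → General Y's minimax is -3.
They coincide at (route B, defend A), so the value is -3.

-3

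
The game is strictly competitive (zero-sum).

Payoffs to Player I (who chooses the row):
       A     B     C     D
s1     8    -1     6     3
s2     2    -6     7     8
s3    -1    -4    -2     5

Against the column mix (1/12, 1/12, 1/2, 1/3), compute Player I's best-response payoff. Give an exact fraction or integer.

s1: (8)·(1/12) + (-1)·(1/12) + (6)·(1/2) + (3)·(1/3) = 55/12.
s2: (2)·(1/12) + (-6)·(1/12) + (7)·(1/2) + (8)·(1/3) = 35/6.
s3: (-1)·(1/12) + (-4)·(1/12) + (-2)·(1/2) + (5)·(1/3) = 1/4.
The best pure response is s2 with expected payoff 35/6.

35/6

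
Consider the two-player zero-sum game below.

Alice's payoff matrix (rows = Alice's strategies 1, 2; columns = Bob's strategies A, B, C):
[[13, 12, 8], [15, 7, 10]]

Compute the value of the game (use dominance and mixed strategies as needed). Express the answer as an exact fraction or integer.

Column A is strictly dominated by C for Bob (it gives Alice more in every row).
The remaining 2×2 game on (1, 2) × (B, C) has no saddle point. Let Alice play 1 with probability p; indifference gives 12p + 7(1−p) = 8p + 10(1−p), so p = 3/7.
Similarly Bob's optimal q on B is 2/7, and the value is 12·(2/7) + (8)·(5/7) = 64/7.

64/7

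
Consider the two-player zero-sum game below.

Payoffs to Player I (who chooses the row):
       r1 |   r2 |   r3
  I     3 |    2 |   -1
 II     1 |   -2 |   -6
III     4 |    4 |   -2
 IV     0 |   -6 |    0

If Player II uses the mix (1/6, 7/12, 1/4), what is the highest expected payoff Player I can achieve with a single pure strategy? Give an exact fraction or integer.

I: (3)·(1/6) + (2)·(7/12) + (-1)·(1/4) = 17/12.
II: (1)·(1/6) + (-2)·(7/12) + (-6)·(1/4) = -5/2.
III: (4)·(1/6) + (4)·(7/12) + (-2)·(1/4) = 5/2.
IV: (0)·(1/6) + (-6)·(7/12) + (0)·(1/4) = -7/2.
The best pure response is III with expected payoff 5/2.

5/2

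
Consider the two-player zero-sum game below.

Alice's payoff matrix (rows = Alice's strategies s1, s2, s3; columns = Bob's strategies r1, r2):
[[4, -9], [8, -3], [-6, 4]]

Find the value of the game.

Row s1 is strictly dominated by row s2, so Alice never plays it.
The remaining 2×2 game on (s2, s3) × (r1, r2) has no saddle point. Let Alice play s2 with probability p; indifference gives 8p − 6(1−p) = −3p + 4(1−p), so p = 10/21.
Similarly Bob's optimal q on r1 is 1/3, and the value is 8·(1/3) + (-3)·(2/3) = 2/3.

2/3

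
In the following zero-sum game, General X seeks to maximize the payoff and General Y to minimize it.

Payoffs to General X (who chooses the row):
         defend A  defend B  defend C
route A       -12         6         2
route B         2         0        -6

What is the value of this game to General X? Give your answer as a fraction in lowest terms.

-34/11

Column defend B is strictly dominated by defend C for General Y (it gives General X more in every row).
The remaining 2×2 game on (route A, route B) × (defend A, defend C) has no saddle point. Let General X play route A with probability p; indifference gives −12p + 2(1−p) = 2p − 6(1−p), so p = 4/11.
Similarly General Y's optimal q on defend A is 4/11, and the value is -12·(4/11) + (2)·(7/11) = -34/11.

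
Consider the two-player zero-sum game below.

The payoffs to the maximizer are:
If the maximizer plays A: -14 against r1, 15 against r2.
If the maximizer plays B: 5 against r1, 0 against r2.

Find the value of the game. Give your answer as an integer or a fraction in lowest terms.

Row minima are -14 and 0, so the maximizer's maximin is 0; column maxima are 5 and 15, so the minimizer's minimax is 5. These differ, so the equilibrium is in mixed strategies.
Let the maximizer play A with probability p. The minimizer is indifferent when −14p + 5(1−p) = 15p, giving p = 5/34.
Let the minimizer play r1 with probability q. The maximizer is indifferent when −14q + 15(1−q) = 5q, giving q = 15/34.
The value is -14·(15/34) + (15)·(19/34) = 75/34.

75/34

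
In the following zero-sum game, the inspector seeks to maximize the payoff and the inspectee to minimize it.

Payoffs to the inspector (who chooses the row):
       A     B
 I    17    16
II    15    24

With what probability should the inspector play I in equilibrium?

9/10

Row minima are 16 and 15, so the inspector's maximin is 16; column maxima are 17 and 24, so the inspectee's minimax is 17. These differ, so the equilibrium is in mixed strategies.
Let the inspector play I with probability p. The inspectee is indifferent when 17p + 15(1−p) = 16p + 24(1−p), giving p = 9/10.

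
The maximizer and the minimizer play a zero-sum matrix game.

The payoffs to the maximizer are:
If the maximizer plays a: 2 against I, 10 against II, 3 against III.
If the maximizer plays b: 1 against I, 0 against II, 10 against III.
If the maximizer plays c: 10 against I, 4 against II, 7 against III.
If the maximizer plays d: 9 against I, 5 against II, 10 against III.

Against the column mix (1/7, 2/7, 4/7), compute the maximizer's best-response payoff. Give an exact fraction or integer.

59/7

a: (2)·(1/7) + (10)·(2/7) + (3)·(4/7) = 34/7.
b: (1)·(1/7) + (0)·(2/7) + (10)·(4/7) = 41/7.
c: (10)·(1/7) + (4)·(2/7) + (7)·(4/7) = 46/7.
d: (9)·(1/7) + (5)·(2/7) + (10)·(4/7) = 59/7.
The best pure response is d with expected payoff 59/7.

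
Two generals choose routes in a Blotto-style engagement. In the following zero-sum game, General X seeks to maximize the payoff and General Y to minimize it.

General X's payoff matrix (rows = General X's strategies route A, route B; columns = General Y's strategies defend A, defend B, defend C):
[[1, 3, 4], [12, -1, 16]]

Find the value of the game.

Column defend C is strictly dominated by defend A for General Y (it gives General X more in every row).
The remaining 2×2 game on (route A, route B) × (defend A, defend B) has no saddle point. Let General X play route A with probability p; indifference gives p + 12(1−p) = 3p − (1−p), so p = 13/15.
Similarly General Y's optimal q on defend A is 4/15, and the value is 1·(4/15) + (3)·(11/15) = 37/15.

37/15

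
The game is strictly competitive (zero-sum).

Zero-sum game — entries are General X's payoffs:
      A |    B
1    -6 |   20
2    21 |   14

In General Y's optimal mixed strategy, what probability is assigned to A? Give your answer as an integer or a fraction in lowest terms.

Row minima are -6 and 14, so General X's maximin is 14; column maxima are 21 and 20, so General Y's minimax is 20. These differ, so the equilibrium is in mixed strategies.
Let General Y play A with probability q. General X is indifferent when −6q + 20(1−q) = 21q + 14(1−q), giving q = 2/11.

2/11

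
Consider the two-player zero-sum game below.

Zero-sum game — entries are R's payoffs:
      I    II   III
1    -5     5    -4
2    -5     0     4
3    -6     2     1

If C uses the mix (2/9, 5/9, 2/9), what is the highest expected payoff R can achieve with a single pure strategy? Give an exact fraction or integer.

7/9

1: (-5)·(2/9) + (5)·(5/9) + (-4)·(2/9) = 7/9.
2: (-5)·(2/9) + (0)·(5/9) + (4)·(2/9) = -2/9.
3: (-6)·(2/9) + (2)·(5/9) + (1)·(2/9) = 0.
The best pure response is 1 with expected payoff 7/9.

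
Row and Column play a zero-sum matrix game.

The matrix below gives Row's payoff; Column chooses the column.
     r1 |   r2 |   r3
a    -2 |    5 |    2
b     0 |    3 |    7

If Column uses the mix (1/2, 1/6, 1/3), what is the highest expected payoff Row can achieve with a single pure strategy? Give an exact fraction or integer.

a: (-2)·(1/2) + (5)·(1/6) + (2)·(1/3) = 1/2.
b: (0)·(1/2) + (3)·(1/6) + (7)·(1/3) = 17/6.
The best pure response is b with expected payoff 17/6.

17/6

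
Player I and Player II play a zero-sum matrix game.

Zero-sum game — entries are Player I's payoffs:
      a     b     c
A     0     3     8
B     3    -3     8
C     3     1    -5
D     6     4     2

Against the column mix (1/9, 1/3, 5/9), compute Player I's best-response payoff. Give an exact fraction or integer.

A: (0)·(1/9) + (3)·(1/3) + (8)·(5/9) = 49/9.
B: (3)·(1/9) + (-3)·(1/3) + (8)·(5/9) = 34/9.
C: (3)·(1/9) + (1)·(1/3) + (-5)·(5/9) = -19/9.
D: (6)·(1/9) + (4)·(1/3) + (2)·(5/9) = 28/9.
The best pure response is A with expected payoff 49/9.

49/9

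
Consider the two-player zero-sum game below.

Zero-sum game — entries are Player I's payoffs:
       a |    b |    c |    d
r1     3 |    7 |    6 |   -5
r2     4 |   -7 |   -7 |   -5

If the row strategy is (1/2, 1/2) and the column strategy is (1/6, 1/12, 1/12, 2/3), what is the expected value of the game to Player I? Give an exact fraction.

-67/24

Against (1/6, 1/12, 1/12, 2/3), each row's expected payoff is r1: -7/4; r2: -23/6.
Taking the (1/2, 1/2)-weighted average: (1/2)·(-7/4) + (1/2)·(-23/6) = -67/24.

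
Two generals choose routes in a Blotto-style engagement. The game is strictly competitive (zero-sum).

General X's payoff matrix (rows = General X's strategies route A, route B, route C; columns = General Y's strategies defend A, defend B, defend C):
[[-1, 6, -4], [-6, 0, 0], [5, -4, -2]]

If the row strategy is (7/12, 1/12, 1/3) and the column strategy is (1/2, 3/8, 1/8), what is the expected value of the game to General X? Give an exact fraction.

35/48

Against (1/2, 3/8, 1/8), each row's expected payoff is route A: 5/4; route B: -3; route C: 3/4.
Taking the (7/12, 1/12, 1/3)-weighted average: (7/12)·(5/4) + (1/12)·(-3) + (1/3)·(3/4) = 35/48.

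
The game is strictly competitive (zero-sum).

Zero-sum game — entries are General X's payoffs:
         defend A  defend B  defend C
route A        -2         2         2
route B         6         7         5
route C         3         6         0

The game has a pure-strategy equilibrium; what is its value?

5

Row minima: -2, 5, 0 → General X's maximin is 5.
Column maxima: 6, 7, 5 → General Y's minimax is 5.
They coincide at (route B, defend C), so the value is 5.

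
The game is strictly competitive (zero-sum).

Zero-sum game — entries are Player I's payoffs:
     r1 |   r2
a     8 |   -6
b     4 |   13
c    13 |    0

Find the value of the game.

169/22

Row a is strictly dominated by row c, so Player I never plays it.
The remaining 2×2 game on (b, c) × (r1, r2) has no saddle point. Let Player I play b with probability p; indifference gives 4p + 13(1−p) = 13p, so p = 13/22.
Similarly Player II's optimal q on r1 is 13/22, and the value is 4·(13/22) + (13)·(9/22) = 169/22.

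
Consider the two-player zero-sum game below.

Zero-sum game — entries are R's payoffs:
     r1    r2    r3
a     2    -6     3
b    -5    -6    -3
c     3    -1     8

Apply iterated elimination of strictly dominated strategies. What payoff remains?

-1

Column r3 is strictly dominated by r1 for C (2<3, -5<-3, 3<8); eliminate r3.
Column r1 is strictly dominated by r2 for C (-6<2, -6<-5, -1<3); eliminate r1.
Row a is strictly dominated by row c (-1>-6); eliminate a.
Row b is strictly dominated by row c (-1>-6); eliminate b.
Only (c, r2) remains, with payoff -1.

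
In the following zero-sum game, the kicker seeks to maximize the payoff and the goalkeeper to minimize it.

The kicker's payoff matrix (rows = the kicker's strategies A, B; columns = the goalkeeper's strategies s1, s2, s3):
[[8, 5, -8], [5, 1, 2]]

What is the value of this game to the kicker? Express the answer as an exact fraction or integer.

9/7

Column s1 is strictly dominated by s2 for the goalkeeper (it gives the kicker more in every row).
The remaining 2×2 game on (A, B) × (s2, s3) has no saddle point. Let the kicker play A with probability p; indifference gives 5p + (1−p) = −8p + 2(1−p), so p = 1/14.
Similarly the goalkeeper's optimal q on s2 is 5/7, and the value is 5·(5/7) + (-8)·(2/7) = 9/7.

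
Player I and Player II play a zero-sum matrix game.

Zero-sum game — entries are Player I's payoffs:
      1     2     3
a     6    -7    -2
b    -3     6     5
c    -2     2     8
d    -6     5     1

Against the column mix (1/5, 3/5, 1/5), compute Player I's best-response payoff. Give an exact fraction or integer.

a: (6)·(1/5) + (-7)·(3/5) + (-2)·(1/5) = -17/5.
b: (-3)·(1/5) + (6)·(3/5) + (5)·(1/5) = 4.
c: (-2)·(1/5) + (2)·(3/5) + (8)·(1/5) = 12/5.
d: (-6)·(1/5) + (5)·(3/5) + (1)·(1/5) = 2.
The best pure response is b with expected payoff 4.

4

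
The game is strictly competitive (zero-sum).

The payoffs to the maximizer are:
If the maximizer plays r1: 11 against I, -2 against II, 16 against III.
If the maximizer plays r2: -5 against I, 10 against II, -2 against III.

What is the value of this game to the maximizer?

Column III is strictly dominated by I for the minimizer (it gives the maximizer more in every row).
The remaining 2×2 game on (r1, r2) × (I, II) has no saddle point. Let the maximizer play r1 with probability p; indifference gives 11p − 5(1−p) = −2p + 10(1−p), so p = 15/28.
Similarly the minimizer's optimal q on I is 3/7, and the value is 11·(3/7) + (-2)·(4/7) = 25/7.

25/7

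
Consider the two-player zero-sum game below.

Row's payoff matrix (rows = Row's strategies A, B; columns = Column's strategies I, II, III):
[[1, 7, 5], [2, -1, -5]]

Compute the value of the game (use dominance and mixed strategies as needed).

Column II is strictly dominated by III for Column (it gives Row more in every row).
The remaining 2×2 game on (A, B) × (I, III) has no saddle point. Let Row play A with probability p; indifference gives p + 2(1−p) = 5p − 5(1−p), so p = 7/11.
Similarly Column's optimal q on I is 10/11, and the value is 1·(10/11) + (5)·(1/11) = 15/11.

15/11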